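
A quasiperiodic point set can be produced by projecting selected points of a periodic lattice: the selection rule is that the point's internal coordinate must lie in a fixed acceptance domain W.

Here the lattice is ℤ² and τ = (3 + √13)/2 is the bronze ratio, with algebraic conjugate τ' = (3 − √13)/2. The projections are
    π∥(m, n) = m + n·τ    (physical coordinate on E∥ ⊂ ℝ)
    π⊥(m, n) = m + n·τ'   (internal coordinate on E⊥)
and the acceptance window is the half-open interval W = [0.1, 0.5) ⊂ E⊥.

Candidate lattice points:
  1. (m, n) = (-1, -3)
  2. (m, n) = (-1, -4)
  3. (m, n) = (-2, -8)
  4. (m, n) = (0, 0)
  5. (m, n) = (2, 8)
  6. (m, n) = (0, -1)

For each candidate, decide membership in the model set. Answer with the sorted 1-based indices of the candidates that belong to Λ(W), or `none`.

τ' = (3−√13)/2 ≈ -0.302776.
[1] lift (-1,-3): star map gives -0.091673; window check 0.1 ≤ -0.091673 < 0.5 is false → out
[2] lift (-1,-4): star map gives 0.211103; window check 0.1 ≤ 0.211103 < 0.5 is true → IN Λ
[3] lift (-2,-8): star map gives 0.422205; window check 0.1 ≤ 0.422205 < 0.5 is true → IN Λ
[4] lift (0,0): star map gives 0.000000; window check 0.1 ≤ 0.000000 < 0.5 is false → out
[5] lift (2,8): star map gives -0.422205; window check 0.1 ≤ -0.422205 < 0.5 is false → out
[6] lift (0,-1): star map gives 0.302776; window check 0.1 ≤ 0.302776 < 0.5 is true → IN Λ

2, 3, 6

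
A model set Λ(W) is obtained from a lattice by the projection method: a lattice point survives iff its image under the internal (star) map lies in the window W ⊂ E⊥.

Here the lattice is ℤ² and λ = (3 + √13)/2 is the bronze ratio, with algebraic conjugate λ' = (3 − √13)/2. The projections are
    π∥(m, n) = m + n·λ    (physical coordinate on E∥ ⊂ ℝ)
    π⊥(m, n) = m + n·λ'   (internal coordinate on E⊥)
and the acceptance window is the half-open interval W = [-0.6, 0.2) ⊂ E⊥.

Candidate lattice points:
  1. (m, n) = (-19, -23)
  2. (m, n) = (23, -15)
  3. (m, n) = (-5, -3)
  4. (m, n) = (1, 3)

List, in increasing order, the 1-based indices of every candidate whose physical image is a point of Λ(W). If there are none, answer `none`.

4

Numerically λ ≈ 3.30278 and λ' = −1/λ ≈ -0.30278.
candidate 1: (m,n)=(-19,-23) → π∥ = -19-23·λ ≈ -94.96384, π⊥ = -19-23·λ' ≈ -12.03616 ∉ [-0.6, 0.2) ⇒ out
candidate 2: (m,n)=(23,-15) → π∥ = 23-15·λ ≈ -26.54163, π⊥ = 23-15·λ' ≈ 27.54163 ∉ [-0.6, 0.2) ⇒ out
candidate 3: (m,n)=(-5,-3) → π∥ = -5-3·λ ≈ -14.90833, π⊥ = -5-3·λ' ≈ -4.09167 ∉ [-0.6, 0.2) ⇒ out
candidate 4: (m,n)=(1,3) → π∥ = 1+3·λ ≈ 10.90833, π⊥ = 1+3·λ' ≈ 0.09167 ∈ [-0.6, 0.2) ⇒ IN Λ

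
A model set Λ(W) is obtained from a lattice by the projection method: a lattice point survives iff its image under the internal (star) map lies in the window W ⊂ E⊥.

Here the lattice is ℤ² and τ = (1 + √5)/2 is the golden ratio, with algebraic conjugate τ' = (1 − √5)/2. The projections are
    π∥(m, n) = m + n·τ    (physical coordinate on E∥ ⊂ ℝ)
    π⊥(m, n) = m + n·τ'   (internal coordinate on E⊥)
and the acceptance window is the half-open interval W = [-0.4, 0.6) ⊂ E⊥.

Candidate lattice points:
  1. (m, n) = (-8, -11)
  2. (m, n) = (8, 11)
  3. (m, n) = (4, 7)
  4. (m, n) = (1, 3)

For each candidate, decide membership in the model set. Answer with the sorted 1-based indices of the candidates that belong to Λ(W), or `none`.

3

Compute τ' = (1−√5)/2 = -0.6180, so π⊥(m,n) = m -0.6180·n.
[1] lift (-8,-11): star map gives -1.2016; window check -0.4 ≤ -1.2016 < 0.6 is false → out
[2] lift (8,11): star map gives 1.2016; window check -0.4 ≤ 1.2016 < 0.6 is false → out
[3] lift (4,7): star map gives -0.3262; window check -0.4 ≤ -0.3262 < 0.6 is true → IN Λ
[4] lift (1,3): star map gives -0.8541; window check -0.4 ≤ -0.8541 < 0.6 is false → out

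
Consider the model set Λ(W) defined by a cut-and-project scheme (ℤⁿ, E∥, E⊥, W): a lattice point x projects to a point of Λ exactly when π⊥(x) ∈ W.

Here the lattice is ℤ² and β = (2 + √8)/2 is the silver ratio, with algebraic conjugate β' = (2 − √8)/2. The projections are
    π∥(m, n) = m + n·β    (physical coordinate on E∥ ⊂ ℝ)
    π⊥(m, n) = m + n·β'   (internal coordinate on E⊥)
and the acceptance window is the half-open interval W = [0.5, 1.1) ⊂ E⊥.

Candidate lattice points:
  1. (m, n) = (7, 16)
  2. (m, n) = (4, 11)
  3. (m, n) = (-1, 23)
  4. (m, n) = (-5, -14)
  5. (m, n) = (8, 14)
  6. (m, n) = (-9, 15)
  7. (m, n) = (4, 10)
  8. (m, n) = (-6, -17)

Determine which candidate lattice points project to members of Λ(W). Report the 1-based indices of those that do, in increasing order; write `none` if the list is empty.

β' = (2−√8)/2 ≈ -0.4142.
candidate 1: (m,n)=(7,16) → π∥ = 7+16·β ≈ 45.6274, π⊥ = 7+16·β' ≈ 0.3726 ∉ [0.5, 1.1) ⇒ out
candidate 2: (m,n)=(4,11) → π∥ = 4+11·β ≈ 30.5563, π⊥ = 4+11·β' ≈ -0.5563 ∉ [0.5, 1.1) ⇒ out
candidate 3: (m,n)=(-1,23) → π∥ = -1+23·β ≈ 54.5269, π⊥ = -1+23·β' ≈ -10.5269 ∉ [0.5, 1.1) ⇒ out
candidate 4: (m,n)=(-5,-14) → π∥ = -5-14·β ≈ -38.7990, π⊥ = -5-14·β' ≈ 0.7990 ∈ [0.5, 1.1) ⇒ IN Λ
candidate 5: (m,n)=(8,14) → π∥ = 8+14·β ≈ 41.7990, π⊥ = 8+14·β' ≈ 2.2010 ∉ [0.5, 1.1) ⇒ out
candidate 6: (m,n)=(-9,15) → π∥ = -9+15·β ≈ 27.2132, π⊥ = -9+15·β' ≈ -15.2132 ∉ [0.5, 1.1) ⇒ out
candidate 7: (m,n)=(4,10) → π∥ = 4+10·β ≈ 28.1421, π⊥ = 4+10·β' ≈ -0.1421 ∉ [0.5, 1.1) ⇒ out
candidate 8: (m,n)=(-6,-17) → π∥ = -6-17·β ≈ -47.0416, π⊥ = -6-17·β' ≈ 1.0416 ∈ [0.5, 1.1) ⇒ IN Λ

4, 8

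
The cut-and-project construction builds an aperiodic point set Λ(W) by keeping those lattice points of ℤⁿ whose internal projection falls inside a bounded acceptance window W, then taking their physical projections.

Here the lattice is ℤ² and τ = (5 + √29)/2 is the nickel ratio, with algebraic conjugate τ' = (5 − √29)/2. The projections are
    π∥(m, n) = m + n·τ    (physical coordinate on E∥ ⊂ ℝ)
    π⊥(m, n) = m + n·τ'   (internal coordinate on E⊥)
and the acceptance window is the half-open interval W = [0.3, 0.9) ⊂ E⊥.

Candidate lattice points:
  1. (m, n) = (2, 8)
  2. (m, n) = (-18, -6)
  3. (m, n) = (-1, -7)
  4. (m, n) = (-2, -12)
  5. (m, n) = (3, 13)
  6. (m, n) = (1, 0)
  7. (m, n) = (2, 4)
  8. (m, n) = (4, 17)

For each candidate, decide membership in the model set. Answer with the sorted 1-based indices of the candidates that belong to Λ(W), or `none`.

Compute τ' = (5−√29)/2 = -0.192582, so π⊥(m,n) = m -0.192582·n.
candidate 1: (m,n)=(2,8) → π∥ = 2+8·τ ≈ 43.540659, π⊥ = 2+8·τ' ≈ 0.459341 ∈ [0.3, 0.9) ⇒ IN Λ
candidate 2: (m,n)=(-18,-6) → π∥ = -18-6·τ ≈ -49.155494, π⊥ = -18-6·τ' ≈ -16.844506 ∉ [0.3, 0.9) ⇒ out
candidate 3: (m,n)=(-1,-7) → π∥ = -1-7·τ ≈ -37.348077, π⊥ = -1-7·τ' ≈ 0.348077 ∈ [0.3, 0.9) ⇒ IN Λ
candidate 4: (m,n)=(-2,-12) → π∥ = -2-12·τ ≈ -64.310989, π⊥ = -2-12·τ' ≈ 0.310989 ∈ [0.3, 0.9) ⇒ IN Λ
candidate 5: (m,n)=(3,13) → π∥ = 3+13·τ ≈ 70.503571, π⊥ = 3+13·τ' ≈ 0.496429 ∈ [0.3, 0.9) ⇒ IN Λ
candidate 6: (m,n)=(1,0) → π∥ = 1+0·τ ≈ 1.000000, π⊥ = 1+0·τ' ≈ 1.000000 ∉ [0.3, 0.9) ⇒ out
candidate 7: (m,n)=(2,4) → π∥ = 2+4·τ ≈ 22.770330, π⊥ = 2+4·τ' ≈ 1.229670 ∉ [0.3, 0.9) ⇒ out
candidate 8: (m,n)=(4,17) → π∥ = 4+17·τ ≈ 92.273901, π⊥ = 4+17·τ' ≈ 0.726099 ∈ [0.3, 0.9) ⇒ IN Λ

1, 3, 4, 5, 8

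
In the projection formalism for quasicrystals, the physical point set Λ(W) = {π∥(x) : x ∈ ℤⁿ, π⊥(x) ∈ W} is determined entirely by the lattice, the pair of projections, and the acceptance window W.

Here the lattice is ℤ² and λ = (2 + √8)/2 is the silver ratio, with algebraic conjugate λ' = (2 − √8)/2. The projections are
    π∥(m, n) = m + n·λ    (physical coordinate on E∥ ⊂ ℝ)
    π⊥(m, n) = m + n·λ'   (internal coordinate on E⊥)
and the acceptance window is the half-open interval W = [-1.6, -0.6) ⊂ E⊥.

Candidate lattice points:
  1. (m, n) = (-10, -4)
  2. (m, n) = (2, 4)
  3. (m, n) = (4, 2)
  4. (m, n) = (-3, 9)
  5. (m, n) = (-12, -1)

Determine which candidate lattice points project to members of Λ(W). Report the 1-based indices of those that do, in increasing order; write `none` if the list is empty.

Compute λ' = (2−√8)/2 = -0.414214, so π⊥(m,n) = m -0.414214·n.
[1] lift (-10,-4): star map gives -8.343146; window check -1.6 ≤ -8.343146 < -0.6 is false → out
[2] lift (2,4): star map gives 0.343146; window check -1.6 ≤ 0.343146 < -0.6 is false → out
[3] lift (4,2): star map gives 3.171573; window check -1.6 ≤ 3.171573 < -0.6 is false → out
[4] lift (-3,9): star map gives -6.727922; window check -1.6 ≤ -6.727922 < -0.6 is false → out
[5] lift (-12,-1): star map gives -11.585786; window check -1.6 ≤ -11.585786 < -0.6 is false → out

none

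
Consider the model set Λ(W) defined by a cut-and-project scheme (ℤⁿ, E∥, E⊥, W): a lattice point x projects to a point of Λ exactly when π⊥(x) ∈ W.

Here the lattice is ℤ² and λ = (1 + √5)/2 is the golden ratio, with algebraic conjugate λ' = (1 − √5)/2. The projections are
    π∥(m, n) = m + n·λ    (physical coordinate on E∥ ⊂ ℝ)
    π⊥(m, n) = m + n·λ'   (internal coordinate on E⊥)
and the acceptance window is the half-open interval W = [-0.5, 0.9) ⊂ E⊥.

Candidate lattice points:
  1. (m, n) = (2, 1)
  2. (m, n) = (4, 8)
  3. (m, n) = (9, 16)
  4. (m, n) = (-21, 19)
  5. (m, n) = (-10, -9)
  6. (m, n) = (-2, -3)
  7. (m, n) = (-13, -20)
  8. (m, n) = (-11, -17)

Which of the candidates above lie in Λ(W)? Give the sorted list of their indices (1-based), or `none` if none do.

Compute λ' = (1−√5)/2 = -0.61803, so π⊥(m,n) = m -0.61803·n.
candidate 1: (m,n)=(2,1) → π∥ = 2+1·λ ≈ 3.61803, π⊥ = 2+1·λ' ≈ 1.38197 ∉ [-0.5, 0.9) ⇒ out
candidate 2: (m,n)=(4,8) → π∥ = 4+8·λ ≈ 16.94427, π⊥ = 4+8·λ' ≈ -0.94427 ∉ [-0.5, 0.9) ⇒ out
candidate 3: (m,n)=(9,16) → π∥ = 9+16·λ ≈ 34.88854, π⊥ = 9+16·λ' ≈ -0.88854 ∉ [-0.5, 0.9) ⇒ out
candidate 4: (m,n)=(-21,19) → π∥ = -21+19·λ ≈ 9.74265, π⊥ = -21+19·λ' ≈ -32.74265 ∉ [-0.5, 0.9) ⇒ out
candidate 5: (m,n)=(-10,-9) → π∥ = -10-9·λ ≈ -24.56231, π⊥ = -10-9·λ' ≈ -4.43769 ∉ [-0.5, 0.9) ⇒ out
candidate 6: (m,n)=(-2,-3) → π∥ = -2-3·λ ≈ -6.85410, π⊥ = -2-3·λ' ≈ -0.14590 ∈ [-0.5, 0.9) ⇒ IN Λ
candidate 7: (m,n)=(-13,-20) → π∥ = -13-20·λ ≈ -45.36068, π⊥ = -13-20·λ' ≈ -0.63932 ∉ [-0.5, 0.9) ⇒ out
candidate 8: (m,n)=(-11,-17) → π∥ = -11-17·λ ≈ -38.50658, π⊥ = -11-17·λ' ≈ -0.49342 ∈ [-0.5, 0.9) ⇒ IN Λ

6, 8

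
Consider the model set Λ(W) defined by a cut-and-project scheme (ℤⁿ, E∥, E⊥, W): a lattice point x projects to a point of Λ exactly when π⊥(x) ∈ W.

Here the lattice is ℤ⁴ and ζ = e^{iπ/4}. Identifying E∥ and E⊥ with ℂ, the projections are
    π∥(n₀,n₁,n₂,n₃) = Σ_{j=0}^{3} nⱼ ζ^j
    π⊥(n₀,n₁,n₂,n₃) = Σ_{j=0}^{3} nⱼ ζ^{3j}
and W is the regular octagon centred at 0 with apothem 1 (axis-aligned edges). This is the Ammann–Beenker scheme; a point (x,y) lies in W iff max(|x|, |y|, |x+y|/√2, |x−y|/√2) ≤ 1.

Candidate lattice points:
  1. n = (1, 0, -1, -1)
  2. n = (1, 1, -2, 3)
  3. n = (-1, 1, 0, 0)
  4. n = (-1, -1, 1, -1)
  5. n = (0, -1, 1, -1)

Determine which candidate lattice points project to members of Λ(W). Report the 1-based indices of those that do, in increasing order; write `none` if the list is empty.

1

Internal map: ζ^{3j} for j=0..3 gives (1,0), (−√2/2,√2/2), (0,−1), (√2/2,√2/2).
#1 (1, 0, -1, -1): internal (0.292893, 0.292893); octagon support 0.414214 vs apothem 1 → ∈ W
#2 (1, 1, -2, 3): internal (2.414214, 4.828427); octagon support 5.121320 vs apothem 1 → ∉ W
#3 (-1, 1, 0, 0): internal (-1.707107, 0.707107); octagon support 1.707107 vs apothem 1 → ∉ W
#4 (-1, -1, 1, -1): internal (-1.000000, -2.414214); octagon support 2.414214 vs apothem 1 → ∉ W
#5 (0, -1, 1, -1): internal (0.000000, -2.414214); octagon support 2.414214 vs apothem 1 → ∉ W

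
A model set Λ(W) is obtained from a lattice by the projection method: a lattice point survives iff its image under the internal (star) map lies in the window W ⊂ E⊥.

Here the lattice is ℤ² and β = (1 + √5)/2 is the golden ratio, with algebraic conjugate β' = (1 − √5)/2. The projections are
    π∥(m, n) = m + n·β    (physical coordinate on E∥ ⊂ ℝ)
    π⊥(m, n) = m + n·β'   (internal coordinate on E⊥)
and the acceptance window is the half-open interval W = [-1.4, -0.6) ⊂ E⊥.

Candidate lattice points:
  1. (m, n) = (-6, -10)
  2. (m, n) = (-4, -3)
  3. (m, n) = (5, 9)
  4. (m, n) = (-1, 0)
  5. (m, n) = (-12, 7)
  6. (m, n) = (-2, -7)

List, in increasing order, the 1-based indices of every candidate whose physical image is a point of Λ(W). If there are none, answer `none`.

Compute β' = (1−√5)/2 = -0.618034, so π⊥(m,n) = m -0.618034·n.
#1 (-6,-10): internal coord -6 + (-10)·β' = +0.180340; +0.180340 ∉ [-1.4, -0.6) → out
#2 (-4,-3): internal coord -4 + (-3)·β' = -2.145898; -2.145898 ∉ [-1.4, -0.6) → out
#3 (5,9): internal coord 5 + (9)·β' = -0.562306; -0.562306 ∉ [-1.4, -0.6) → out
#4 (-1,0): internal coord -1 + (0)·β' = -1.000000; -1.000000 ∈ [-1.4, -0.6) → IN Λ
#5 (-12,7): internal coord -12 + (7)·β' = -16.326238; -16.326238 ∉ [-1.4, -0.6) → out
#6 (-2,-7): internal coord -2 + (-7)·β' = +2.326238; +2.326238 ∉ [-1.4, -0.6) → out

4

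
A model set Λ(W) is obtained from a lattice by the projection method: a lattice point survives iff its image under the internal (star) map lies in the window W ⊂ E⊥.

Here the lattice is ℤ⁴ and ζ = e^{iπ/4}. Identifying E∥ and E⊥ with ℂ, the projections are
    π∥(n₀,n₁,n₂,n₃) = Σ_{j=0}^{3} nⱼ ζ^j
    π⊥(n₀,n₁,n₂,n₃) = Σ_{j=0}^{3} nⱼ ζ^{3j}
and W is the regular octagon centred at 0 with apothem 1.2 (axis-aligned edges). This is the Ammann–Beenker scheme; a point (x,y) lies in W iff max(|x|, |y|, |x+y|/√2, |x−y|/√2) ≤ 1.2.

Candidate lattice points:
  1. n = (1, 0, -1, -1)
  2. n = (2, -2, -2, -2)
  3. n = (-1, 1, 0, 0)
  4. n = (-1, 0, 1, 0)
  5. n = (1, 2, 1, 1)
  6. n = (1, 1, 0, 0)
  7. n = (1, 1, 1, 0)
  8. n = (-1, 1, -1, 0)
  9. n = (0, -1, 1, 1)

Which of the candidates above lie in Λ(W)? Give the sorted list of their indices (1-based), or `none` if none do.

1, 5, 6, 7

With ζ = e^{iπ/4} the internal vectors are ζ^0,ζ^3,ζ^6,ζ^9.
#1 (1, 0, -1, -1): internal (0.29289, 0.29289); octagon support 0.41421 vs apothem 1.2 → ∈ W
#2 (2, -2, -2, -2): internal (2.00000, -0.82843); octagon support 2.00000 vs apothem 1.2 → ∉ W
#3 (-1, 1, 0, 0): internal (-1.70711, 0.70711); octagon support 1.70711 vs apothem 1.2 → ∉ W
#4 (-1, 0, 1, 0): internal (-1.00000, -1.00000); octagon support 1.41421 vs apothem 1.2 → ∉ W
#5 (1, 2, 1, 1): internal (0.29289, 1.12132); octagon support 1.12132 vs apothem 1.2 → ∈ W
#6 (1, 1, 0, 0): internal (0.29289, 0.70711); octagon support 0.70711 vs apothem 1.2 → ∈ W
#7 (1, 1, 1, 0): internal (0.29289, -0.29289); octagon support 0.41421 vs apothem 1.2 → ∈ W
#8 (-1, 1, -1, 0): internal (-1.70711, 1.70711); octagon support 2.41421 vs apothem 1.2 → ∉ W
#9 (0, -1, 1, 1): internal (1.41421, -1.00000); octagon support 1.70711 vs apothem 1.2 → ∉ W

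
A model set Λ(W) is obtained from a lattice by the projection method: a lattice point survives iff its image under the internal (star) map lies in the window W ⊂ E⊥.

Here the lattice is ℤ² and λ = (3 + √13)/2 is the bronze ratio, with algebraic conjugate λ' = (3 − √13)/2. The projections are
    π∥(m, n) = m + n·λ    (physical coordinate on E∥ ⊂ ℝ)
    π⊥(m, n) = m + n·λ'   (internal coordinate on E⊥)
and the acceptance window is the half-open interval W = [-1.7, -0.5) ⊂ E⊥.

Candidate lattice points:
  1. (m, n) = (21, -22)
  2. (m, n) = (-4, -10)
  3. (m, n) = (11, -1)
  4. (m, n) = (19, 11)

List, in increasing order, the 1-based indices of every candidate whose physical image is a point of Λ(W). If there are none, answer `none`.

Numerically λ ≈ 3.302776 and λ' = −1/λ ≈ -0.302776.
#1 (21,-22): internal coord 21 + (-22)·λ' = +27.661064; +27.661064 ∉ [-1.7, -0.5) → out
#2 (-4,-10): internal coord -4 + (-10)·λ' = -0.972244; -0.972244 ∈ [-1.7, -0.5) → IN Λ
#3 (11,-1): internal coord 11 + (-1)·λ' = +11.302776; +11.302776 ∉ [-1.7, -0.5) → out
#4 (19,11): internal coord 19 + (11)·λ' = +15.669468; +15.669468 ∉ [-1.7, -0.5) → out

2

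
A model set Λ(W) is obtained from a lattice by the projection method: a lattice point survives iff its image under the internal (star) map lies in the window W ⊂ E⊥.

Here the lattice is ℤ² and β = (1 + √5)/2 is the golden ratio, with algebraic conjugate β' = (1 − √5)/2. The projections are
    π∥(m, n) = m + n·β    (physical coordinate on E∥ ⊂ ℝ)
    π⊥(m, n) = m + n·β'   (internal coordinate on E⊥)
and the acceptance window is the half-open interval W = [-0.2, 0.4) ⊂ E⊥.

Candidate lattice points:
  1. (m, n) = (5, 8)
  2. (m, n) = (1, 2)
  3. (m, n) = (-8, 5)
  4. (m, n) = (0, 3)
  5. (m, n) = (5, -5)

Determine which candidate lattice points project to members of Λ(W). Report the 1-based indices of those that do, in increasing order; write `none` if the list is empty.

1

Numerically β ≈ 1.6180 and β' = −1/β ≈ -0.6180.
candidate 1: (m,n)=(5,8) → π∥ = 5+8·β ≈ 17.9443, π⊥ = 5+8·β' ≈ 0.0557 ∈ [-0.2, 0.4) ⇒ IN Λ
candidate 2: (m,n)=(1,2) → π∥ = 1+2·β ≈ 4.2361, π⊥ = 1+2·β' ≈ -0.2361 ∉ [-0.2, 0.4) ⇒ out
candidate 3: (m,n)=(-8,5) → π∥ = -8+5·β ≈ 0.0902, π⊥ = -8+5·β' ≈ -11.0902 ∉ [-0.2, 0.4) ⇒ out
candidate 4: (m,n)=(0,3) → π∥ = 0+3·β ≈ 4.8541, π⊥ = 0+3·β' ≈ -1.8541 ∉ [-0.2, 0.4) ⇒ out
candidate 5: (m,n)=(5,-5) → π∥ = 5-5·β ≈ -3.0902, π⊥ = 5-5·β' ≈ 8.0902 ∉ [-0.2, 0.4) ⇒ out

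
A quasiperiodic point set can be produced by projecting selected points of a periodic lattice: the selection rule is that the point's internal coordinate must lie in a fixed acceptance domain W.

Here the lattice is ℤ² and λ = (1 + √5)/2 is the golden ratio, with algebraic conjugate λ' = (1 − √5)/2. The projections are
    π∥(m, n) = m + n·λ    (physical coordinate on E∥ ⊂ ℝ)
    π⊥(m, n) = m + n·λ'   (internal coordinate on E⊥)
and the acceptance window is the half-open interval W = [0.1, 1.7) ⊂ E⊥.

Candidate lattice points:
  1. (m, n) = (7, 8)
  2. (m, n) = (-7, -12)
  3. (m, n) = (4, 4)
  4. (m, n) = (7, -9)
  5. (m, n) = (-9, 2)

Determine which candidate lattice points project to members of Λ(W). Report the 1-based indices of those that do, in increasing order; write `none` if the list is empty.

λ' = (1−√5)/2 ≈ -0.618034.
#1 (7,8): internal coord 7 + (8)·λ' = +2.055728; +2.055728 ∉ [0.1, 1.7) → out
#2 (-7,-12): internal coord -7 + (-12)·λ' = +0.416408; +0.416408 ∈ [0.1, 1.7) → IN Λ
#3 (4,4): internal coord 4 + (4)·λ' = +1.527864; +1.527864 ∈ [0.1, 1.7) → IN Λ
#4 (7,-9): internal coord 7 + (-9)·λ' = +12.562306; +12.562306 ∉ [0.1, 1.7) → out
#5 (-9,2): internal coord -9 + (2)·λ' = -10.236068; -10.236068 ∉ [0.1, 1.7) → out

2, 3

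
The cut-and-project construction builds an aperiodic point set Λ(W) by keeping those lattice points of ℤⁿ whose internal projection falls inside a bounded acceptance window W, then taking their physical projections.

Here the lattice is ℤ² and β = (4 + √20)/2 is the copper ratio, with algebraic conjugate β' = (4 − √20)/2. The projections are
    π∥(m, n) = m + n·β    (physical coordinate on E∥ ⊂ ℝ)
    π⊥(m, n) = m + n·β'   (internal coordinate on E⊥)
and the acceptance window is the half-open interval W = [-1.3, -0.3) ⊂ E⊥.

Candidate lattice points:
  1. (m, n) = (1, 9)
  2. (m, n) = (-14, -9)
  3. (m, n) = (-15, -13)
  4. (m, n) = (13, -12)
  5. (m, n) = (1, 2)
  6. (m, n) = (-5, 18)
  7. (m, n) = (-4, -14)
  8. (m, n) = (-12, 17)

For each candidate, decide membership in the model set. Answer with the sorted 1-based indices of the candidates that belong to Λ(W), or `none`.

1, 7

β' = (4−√20)/2 ≈ -0.2361.
#1 (1,9): internal coord 1 + (9)·β' = -1.1246; -1.1246 ∈ [-1.3, -0.3) → IN Λ
#2 (-14,-9): internal coord -14 + (-9)·β' = -11.8754; -11.8754 ∉ [-1.3, -0.3) → out
#3 (-15,-13): internal coord -15 + (-13)·β' = -11.9311; -11.9311 ∉ [-1.3, -0.3) → out
#4 (13,-12): internal coord 13 + (-12)·β' = +15.8328; +15.8328 ∉ [-1.3, -0.3) → out
#5 (1,2): internal coord 1 + (2)·β' = +0.5279; +0.5279 ∉ [-1.3, -0.3) → out
#6 (-5,18): internal coord -5 + (18)·β' = -9.2492; -9.2492 ∉ [-1.3, -0.3) → out
#7 (-4,-14): internal coord -4 + (-14)·β' = -0.6950; -0.6950 ∈ [-1.3, -0.3) → IN Λ
#8 (-12,17): internal coord -12 + (17)·β' = -16.0132; -16.0132 ∉ [-1.3, -0.3) → out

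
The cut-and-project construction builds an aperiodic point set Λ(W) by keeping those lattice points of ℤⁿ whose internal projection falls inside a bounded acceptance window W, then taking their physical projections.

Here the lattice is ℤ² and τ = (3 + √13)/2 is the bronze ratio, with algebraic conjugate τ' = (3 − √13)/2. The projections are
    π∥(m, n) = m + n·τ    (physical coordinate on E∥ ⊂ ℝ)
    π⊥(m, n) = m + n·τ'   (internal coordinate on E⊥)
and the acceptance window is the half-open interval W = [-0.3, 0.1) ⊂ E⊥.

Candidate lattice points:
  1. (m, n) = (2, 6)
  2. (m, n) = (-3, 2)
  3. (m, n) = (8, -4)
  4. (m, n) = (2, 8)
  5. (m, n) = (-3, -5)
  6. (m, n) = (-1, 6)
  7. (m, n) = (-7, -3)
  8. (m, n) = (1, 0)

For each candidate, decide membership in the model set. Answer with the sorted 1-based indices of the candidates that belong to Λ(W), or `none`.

none

τ' = (3−√13)/2 ≈ -0.3028.
#1 (2,6): internal coord 2 + (6)·τ' = +0.1833; +0.1833 ∉ [-0.3, 0.1) → out
#2 (-3,2): internal coord -3 + (2)·τ' = -3.6056; -3.6056 ∉ [-0.3, 0.1) → out
#3 (8,-4): internal coord 8 + (-4)·τ' = +9.2111; +9.2111 ∉ [-0.3, 0.1) → out
#4 (2,8): internal coord 2 + (8)·τ' = -0.4222; -0.4222 ∉ [-0.3, 0.1) → out
#5 (-3,-5): internal coord -3 + (-5)·τ' = -1.4861; -1.4861 ∉ [-0.3, 0.1) → out
#6 (-1,6): internal coord -1 + (6)·τ' = -2.8167; -2.8167 ∉ [-0.3, 0.1) → out
#7 (-7,-3): internal coord -7 + (-3)·τ' = -6.0917; -6.0917 ∉ [-0.3, 0.1) → out
#8 (1,0): internal coord 1 + (0)·τ' = +1.0000; +1.0000 ∉ [-0.3, 0.1) → out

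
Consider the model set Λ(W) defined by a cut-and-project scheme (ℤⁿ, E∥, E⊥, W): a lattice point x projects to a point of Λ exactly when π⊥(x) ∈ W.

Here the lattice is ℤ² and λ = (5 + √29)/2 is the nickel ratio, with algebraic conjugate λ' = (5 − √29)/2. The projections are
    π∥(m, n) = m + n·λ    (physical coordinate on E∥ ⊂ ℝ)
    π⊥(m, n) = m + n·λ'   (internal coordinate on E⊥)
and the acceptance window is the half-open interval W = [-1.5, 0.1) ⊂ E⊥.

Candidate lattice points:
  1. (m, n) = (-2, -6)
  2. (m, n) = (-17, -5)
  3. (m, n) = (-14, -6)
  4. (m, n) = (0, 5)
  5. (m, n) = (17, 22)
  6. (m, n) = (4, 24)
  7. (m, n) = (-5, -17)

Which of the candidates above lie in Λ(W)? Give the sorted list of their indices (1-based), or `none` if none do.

Numerically λ ≈ 5.19258 and λ' = −1/λ ≈ -0.19258.
candidate 1: (m,n)=(-2,-6) → π∥ = -2-6·λ ≈ -33.15549, π⊥ = -2-6·λ' ≈ -0.84451 ∈ [-1.5, 0.1) ⇒ IN Λ
candidate 2: (m,n)=(-17,-5) → π∥ = -17-5·λ ≈ -42.96291, π⊥ = -17-5·λ' ≈ -16.03709 ∉ [-1.5, 0.1) ⇒ out
candidate 3: (m,n)=(-14,-6) → π∥ = -14-6·λ ≈ -45.15549, π⊥ = -14-6·λ' ≈ -12.84451 ∉ [-1.5, 0.1) ⇒ out
candidate 4: (m,n)=(0,5) → π∥ = 0+5·λ ≈ 25.96291, π⊥ = 0+5·λ' ≈ -0.96291 ∈ [-1.5, 0.1) ⇒ IN Λ
candidate 5: (m,n)=(17,22) → π∥ = 17+22·λ ≈ 131.23681, π⊥ = 17+22·λ' ≈ 12.76319 ∉ [-1.5, 0.1) ⇒ out
candidate 6: (m,n)=(4,24) → π∥ = 4+24·λ ≈ 128.62198, π⊥ = 4+24·λ' ≈ -0.62198 ∈ [-1.5, 0.1) ⇒ IN Λ
candidate 7: (m,n)=(-5,-17) → π∥ = -5-17·λ ≈ -93.27390, π⊥ = -5-17·λ' ≈ -1.72610 ∉ [-1.5, 0.1) ⇒ out

1, 4, 6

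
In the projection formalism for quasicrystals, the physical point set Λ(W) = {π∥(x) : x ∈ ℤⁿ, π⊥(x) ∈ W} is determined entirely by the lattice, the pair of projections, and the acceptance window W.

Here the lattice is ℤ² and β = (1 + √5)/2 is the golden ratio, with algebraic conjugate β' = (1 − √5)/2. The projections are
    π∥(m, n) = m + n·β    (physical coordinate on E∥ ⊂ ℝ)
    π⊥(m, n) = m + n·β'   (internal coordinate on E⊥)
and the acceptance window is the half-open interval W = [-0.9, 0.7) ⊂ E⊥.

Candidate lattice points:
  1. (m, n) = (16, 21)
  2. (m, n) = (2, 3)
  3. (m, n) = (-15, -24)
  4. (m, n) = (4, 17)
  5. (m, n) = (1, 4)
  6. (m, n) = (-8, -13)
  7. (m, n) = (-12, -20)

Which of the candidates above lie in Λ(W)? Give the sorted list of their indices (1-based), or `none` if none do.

2, 3, 6, 7

Numerically β ≈ 1.61803 and β' = −1/β ≈ -0.61803.
#1 (16,21): internal coord 16 + (21)·β' = +3.02129; +3.02129 ∉ [-0.9, 0.7) → out
#2 (2,3): internal coord 2 + (3)·β' = +0.14590; +0.14590 ∈ [-0.9, 0.7) → IN Λ
#3 (-15,-24): internal coord -15 + (-24)·β' = -0.16718; -0.16718 ∈ [-0.9, 0.7) → IN Λ
#4 (4,17): internal coord 4 + (17)·β' = -6.50658; -6.50658 ∉ [-0.9, 0.7) → out
#5 (1,4): internal coord 1 + (4)·β' = -1.47214; -1.47214 ∉ [-0.9, 0.7) → out
#6 (-8,-13): internal coord -8 + (-13)·β' = +0.03444; +0.03444 ∈ [-0.9, 0.7) → IN Λ
#7 (-12,-20): internal coord -12 + (-20)·β' = +0.36068; +0.36068 ∈ [-0.9, 0.7) → IN Λ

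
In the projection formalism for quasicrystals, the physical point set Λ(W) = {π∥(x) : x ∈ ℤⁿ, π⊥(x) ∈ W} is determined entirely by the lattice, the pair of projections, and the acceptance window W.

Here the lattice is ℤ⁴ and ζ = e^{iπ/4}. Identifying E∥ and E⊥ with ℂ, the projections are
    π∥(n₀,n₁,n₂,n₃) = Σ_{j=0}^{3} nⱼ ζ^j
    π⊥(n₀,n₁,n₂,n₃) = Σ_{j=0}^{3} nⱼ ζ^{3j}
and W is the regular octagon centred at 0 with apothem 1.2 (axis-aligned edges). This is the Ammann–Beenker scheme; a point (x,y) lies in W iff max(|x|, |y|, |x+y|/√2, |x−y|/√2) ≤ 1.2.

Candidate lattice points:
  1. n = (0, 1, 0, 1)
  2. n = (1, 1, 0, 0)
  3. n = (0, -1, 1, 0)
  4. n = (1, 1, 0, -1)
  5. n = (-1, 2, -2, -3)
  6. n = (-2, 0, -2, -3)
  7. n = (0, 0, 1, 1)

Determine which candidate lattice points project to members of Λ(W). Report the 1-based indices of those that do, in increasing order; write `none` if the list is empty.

With ζ = e^{iπ/4} the internal vectors are ζ^0,ζ^3,ζ^6,ζ^9.
candidate 1: n = (0, 1, 0, 1) → π⊥ ≈ (+0.000000, +1.414214); max(|x|,|y|,|x±y|/√2) = 1.414214 > 1.2 ⇒ ∉ W
candidate 2: n = (1, 1, 0, 0) → π⊥ ≈ (+0.292893, +0.707107); max(|x|,|y|,|x±y|/√2) = 0.707107 ≤ 1.2 ⇒ ∈ W
candidate 3: n = (0, -1, 1, 0) → π⊥ ≈ (+0.707107, -1.707107); max(|x|,|y|,|x±y|/√2) = 1.707107 > 1.2 ⇒ ∉ W
candidate 4: n = (1, 1, 0, -1) → π⊥ ≈ (-0.414214, +0.000000); max(|x|,|y|,|x±y|/√2) = 0.414214 ≤ 1.2 ⇒ ∈ W
candidate 5: n = (-1, 2, -2, -3) → π⊥ ≈ (-4.535534, +1.292893); max(|x|,|y|,|x±y|/√2) = 4.535534 > 1.2 ⇒ ∉ W
candidate 6: n = (-2, 0, -2, -3) → π⊥ ≈ (-4.121320, -0.121320); max(|x|,|y|,|x±y|/√2) = 4.121320 > 1.2 ⇒ ∉ W
candidate 7: n = (0, 0, 1, 1) → π⊥ ≈ (+0.707107, -0.292893); max(|x|,|y|,|x±y|/√2) = 0.707107 ≤ 1.2 ⇒ ∈ W

2, 4, 7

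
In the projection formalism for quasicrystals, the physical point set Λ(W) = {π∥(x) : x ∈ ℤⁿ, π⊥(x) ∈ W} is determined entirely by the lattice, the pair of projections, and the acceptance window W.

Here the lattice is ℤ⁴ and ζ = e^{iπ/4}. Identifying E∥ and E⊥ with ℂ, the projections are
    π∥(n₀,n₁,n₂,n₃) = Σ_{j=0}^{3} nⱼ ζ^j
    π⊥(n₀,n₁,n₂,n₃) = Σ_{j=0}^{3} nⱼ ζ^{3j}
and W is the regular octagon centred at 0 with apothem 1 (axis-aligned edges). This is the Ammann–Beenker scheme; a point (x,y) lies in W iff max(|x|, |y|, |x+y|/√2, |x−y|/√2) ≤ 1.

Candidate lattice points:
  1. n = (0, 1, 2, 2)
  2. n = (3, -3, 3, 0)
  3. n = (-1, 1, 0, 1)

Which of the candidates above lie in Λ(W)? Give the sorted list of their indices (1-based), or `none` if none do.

1

With ζ = e^{iπ/4} the internal vectors are ζ^0,ζ^3,ζ^6,ζ^9.
#1 (0, 1, 2, 2): internal (0.7071, 0.1213); octagon support 0.7071 vs apothem 1 → ∈ W
#2 (3, -3, 3, 0): internal (5.1213, -5.1213); octagon support 7.2426 vs apothem 1 → ∉ W
#3 (-1, 1, 0, 1): internal (-1.0000, 1.4142); octagon support 1.7071 vs apothem 1 → ∉ W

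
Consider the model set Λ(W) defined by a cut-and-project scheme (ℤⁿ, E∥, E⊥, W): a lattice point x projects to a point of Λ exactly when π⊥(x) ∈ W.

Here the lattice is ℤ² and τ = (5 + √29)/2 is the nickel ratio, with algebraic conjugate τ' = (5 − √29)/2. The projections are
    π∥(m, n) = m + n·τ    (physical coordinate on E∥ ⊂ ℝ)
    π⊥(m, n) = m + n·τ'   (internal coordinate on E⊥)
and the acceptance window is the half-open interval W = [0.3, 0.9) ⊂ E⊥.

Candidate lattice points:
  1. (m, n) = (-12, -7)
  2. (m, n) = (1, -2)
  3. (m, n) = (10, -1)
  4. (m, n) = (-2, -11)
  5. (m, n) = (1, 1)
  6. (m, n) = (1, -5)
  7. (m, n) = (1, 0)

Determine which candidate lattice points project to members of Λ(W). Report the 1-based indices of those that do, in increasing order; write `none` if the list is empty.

5

τ' = (5−√29)/2 ≈ -0.1926.
[1] lift (-12,-7): star map gives -10.6519; window check 0.3 ≤ -10.6519 < 0.9 is false → out
[2] lift (1,-2): star map gives 1.3852; window check 0.3 ≤ 1.3852 < 0.9 is false → out
[3] lift (10,-1): star map gives 10.1926; window check 0.3 ≤ 10.1926 < 0.9 is false → out
[4] lift (-2,-11): star map gives 0.1184; window check 0.3 ≤ 0.1184 < 0.9 is false → out
[5] lift (1,1): star map gives 0.8074; window check 0.3 ≤ 0.8074 < 0.9 is true → IN Λ
[6] lift (1,-5): star map gives 1.9629; window check 0.3 ≤ 1.9629 < 0.9 is false → out
[7] lift (1,0): star map gives 1.0000; window check 0.3 ≤ 1.0000 < 0.9 is false → out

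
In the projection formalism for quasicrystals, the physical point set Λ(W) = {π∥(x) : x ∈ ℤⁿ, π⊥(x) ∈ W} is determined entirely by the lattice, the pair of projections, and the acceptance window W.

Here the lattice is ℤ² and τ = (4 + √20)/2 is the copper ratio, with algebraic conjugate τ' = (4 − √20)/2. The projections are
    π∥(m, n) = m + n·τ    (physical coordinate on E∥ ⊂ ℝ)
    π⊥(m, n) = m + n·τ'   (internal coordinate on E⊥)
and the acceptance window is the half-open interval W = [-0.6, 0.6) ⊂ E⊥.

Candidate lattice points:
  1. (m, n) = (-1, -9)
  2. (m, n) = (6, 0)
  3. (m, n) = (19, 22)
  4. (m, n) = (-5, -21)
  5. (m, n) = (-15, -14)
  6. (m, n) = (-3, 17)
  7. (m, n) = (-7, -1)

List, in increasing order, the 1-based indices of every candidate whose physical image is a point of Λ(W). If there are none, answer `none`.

Numerically τ ≈ 4.23607 and τ' = −1/τ ≈ -0.23607.
[1] lift (-1,-9): star map gives 1.12461; window check -0.6 ≤ 1.12461 < 0.6 is false → out
[2] lift (6,0): star map gives 6.00000; window check -0.6 ≤ 6.00000 < 0.6 is false → out
[3] lift (19,22): star map gives 13.80650; window check -0.6 ≤ 13.80650 < 0.6 is false → out
[4] lift (-5,-21): star map gives -0.04257; window check -0.6 ≤ -0.04257 < 0.6 is true → IN Λ
[5] lift (-15,-14): star map gives -11.69505; window check -0.6 ≤ -11.69505 < 0.6 is false → out
[6] lift (-3,17): star map gives -7.01316; window check -0.6 ≤ -7.01316 < 0.6 is false → out
[7] lift (-7,-1): star map gives -6.76393; window check -0.6 ≤ -6.76393 < 0.6 is false → out

4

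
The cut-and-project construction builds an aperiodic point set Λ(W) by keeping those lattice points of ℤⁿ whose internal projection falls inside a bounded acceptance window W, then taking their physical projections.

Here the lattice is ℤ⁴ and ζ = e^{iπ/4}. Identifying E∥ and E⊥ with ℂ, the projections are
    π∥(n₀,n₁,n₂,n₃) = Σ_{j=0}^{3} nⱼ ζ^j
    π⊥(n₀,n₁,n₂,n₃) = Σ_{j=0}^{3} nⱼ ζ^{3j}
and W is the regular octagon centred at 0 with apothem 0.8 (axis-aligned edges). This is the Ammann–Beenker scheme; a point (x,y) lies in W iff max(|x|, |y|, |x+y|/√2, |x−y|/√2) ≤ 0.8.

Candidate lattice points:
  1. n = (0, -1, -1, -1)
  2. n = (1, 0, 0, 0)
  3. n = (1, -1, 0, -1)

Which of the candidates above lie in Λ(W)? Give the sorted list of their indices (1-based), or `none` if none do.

1

With ζ = e^{iπ/4} the internal vectors are ζ^0,ζ^3,ζ^6,ζ^9.
candidate 1: n = (0, -1, -1, -1) → π⊥ ≈ (+0.0000, -0.4142); max(|x|,|y|,|x±y|/√2) = 0.4142 ≤ 0.8 ⇒ ∈ W
candidate 2: n = (1, 0, 0, 0) → π⊥ ≈ (+1.0000, +0.0000); max(|x|,|y|,|x±y|/√2) = 1.0000 > 0.8 ⇒ ∉ W
candidate 3: n = (1, -1, 0, -1) → π⊥ ≈ (+1.0000, -1.4142); max(|x|,|y|,|x±y|/√2) = 1.7071 > 0.8 ⇒ ∉ W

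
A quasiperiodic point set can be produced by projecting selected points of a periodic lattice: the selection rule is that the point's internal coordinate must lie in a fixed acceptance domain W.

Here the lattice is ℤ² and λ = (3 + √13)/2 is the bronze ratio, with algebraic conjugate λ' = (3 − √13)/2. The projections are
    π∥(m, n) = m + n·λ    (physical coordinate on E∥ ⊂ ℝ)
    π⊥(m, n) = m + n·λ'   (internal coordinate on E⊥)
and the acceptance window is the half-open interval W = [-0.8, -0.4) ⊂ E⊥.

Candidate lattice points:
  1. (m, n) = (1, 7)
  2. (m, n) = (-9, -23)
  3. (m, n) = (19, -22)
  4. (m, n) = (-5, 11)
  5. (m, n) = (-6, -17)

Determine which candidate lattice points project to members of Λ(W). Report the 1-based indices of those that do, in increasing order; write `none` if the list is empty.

Numerically λ ≈ 3.30278 and λ' = −1/λ ≈ -0.30278.
[1] lift (1,7): star map gives -1.11943; window check -0.8 ≤ -1.11943 < -0.4 is false → out
[2] lift (-9,-23): star map gives -2.03616; window check -0.8 ≤ -2.03616 < -0.4 is false → out
[3] lift (19,-22): star map gives 25.66106; window check -0.8 ≤ 25.66106 < -0.4 is false → out
[4] lift (-5,11): star map gives -8.33053; window check -0.8 ≤ -8.33053 < -0.4 is false → out
[5] lift (-6,-17): star map gives -0.85281; window check -0.8 ≤ -0.85281 < -0.4 is false → out

none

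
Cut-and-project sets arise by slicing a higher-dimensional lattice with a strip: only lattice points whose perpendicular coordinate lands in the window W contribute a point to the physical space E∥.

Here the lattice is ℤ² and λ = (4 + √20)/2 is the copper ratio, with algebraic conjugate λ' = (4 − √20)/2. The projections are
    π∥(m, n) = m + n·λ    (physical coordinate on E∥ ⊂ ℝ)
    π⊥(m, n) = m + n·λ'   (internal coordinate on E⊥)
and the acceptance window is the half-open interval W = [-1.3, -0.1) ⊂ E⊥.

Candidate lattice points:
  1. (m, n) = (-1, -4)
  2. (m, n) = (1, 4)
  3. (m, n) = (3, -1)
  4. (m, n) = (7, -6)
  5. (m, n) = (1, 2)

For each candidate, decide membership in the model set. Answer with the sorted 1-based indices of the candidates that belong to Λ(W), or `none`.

Numerically λ ≈ 4.2361 and λ' = −1/λ ≈ -0.2361.
[1] lift (-1,-4): star map gives -0.0557; window check -1.3 ≤ -0.0557 < -0.1 is false → out
[2] lift (1,4): star map gives 0.0557; window check -1.3 ≤ 0.0557 < -0.1 is false → out
[3] lift (3,-1): star map gives 3.2361; window check -1.3 ≤ 3.2361 < -0.1 is false → out
[4] lift (7,-6): star map gives 8.4164; window check -1.3 ≤ 8.4164 < -0.1 is false → out
[5] lift (1,2): star map gives 0.5279; window check -1.3 ≤ 0.5279 < -0.1 is false → out

none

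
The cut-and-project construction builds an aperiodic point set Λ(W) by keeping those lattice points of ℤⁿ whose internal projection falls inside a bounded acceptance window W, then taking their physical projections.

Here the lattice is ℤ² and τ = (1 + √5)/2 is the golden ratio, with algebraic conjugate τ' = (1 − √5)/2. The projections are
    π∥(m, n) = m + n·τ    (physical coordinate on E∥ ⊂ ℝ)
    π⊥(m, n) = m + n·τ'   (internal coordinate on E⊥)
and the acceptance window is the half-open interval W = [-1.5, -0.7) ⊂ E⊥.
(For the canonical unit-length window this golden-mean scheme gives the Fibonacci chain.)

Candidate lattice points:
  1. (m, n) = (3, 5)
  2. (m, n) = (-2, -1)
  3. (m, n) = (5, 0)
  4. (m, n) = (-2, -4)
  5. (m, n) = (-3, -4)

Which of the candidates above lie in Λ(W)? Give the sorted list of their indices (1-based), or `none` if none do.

2

τ' = (1−√5)/2 ≈ -0.618034.
[1] lift (3,5): star map gives -0.090170; window check -1.5 ≤ -0.090170 < -0.7 is false → out
[2] lift (-2,-1): star map gives -1.381966; window check -1.5 ≤ -1.381966 < -0.7 is true → IN Λ
[3] lift (5,0): star map gives 5.000000; window check -1.5 ≤ 5.000000 < -0.7 is false → out
[4] lift (-2,-4): star map gives 0.472136; window check -1.5 ≤ 0.472136 < -0.7 is false → out
[5] lift (-3,-4): star map gives -0.527864; window check -1.5 ≤ -0.527864 < -0.7 is false → out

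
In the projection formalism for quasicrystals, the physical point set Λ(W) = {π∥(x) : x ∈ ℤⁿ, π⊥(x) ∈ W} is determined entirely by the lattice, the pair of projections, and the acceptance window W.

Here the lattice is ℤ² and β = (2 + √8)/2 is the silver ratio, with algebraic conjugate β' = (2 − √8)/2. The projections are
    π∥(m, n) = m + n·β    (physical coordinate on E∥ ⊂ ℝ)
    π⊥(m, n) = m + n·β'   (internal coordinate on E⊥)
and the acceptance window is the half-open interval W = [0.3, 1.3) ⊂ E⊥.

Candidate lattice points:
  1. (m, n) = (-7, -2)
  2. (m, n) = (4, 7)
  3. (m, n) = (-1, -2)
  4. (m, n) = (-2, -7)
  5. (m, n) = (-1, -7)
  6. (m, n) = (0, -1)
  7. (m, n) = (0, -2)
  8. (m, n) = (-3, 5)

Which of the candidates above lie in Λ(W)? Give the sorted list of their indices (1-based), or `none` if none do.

Numerically β ≈ 2.414214 and β' = −1/β ≈ -0.414214.
candidate 1: (m,n)=(-7,-2) → π∥ = -7-2·β ≈ -11.828427, π⊥ = -7-2·β' ≈ -6.171573 ∉ [0.3, 1.3) ⇒ out
candidate 2: (m,n)=(4,7) → π∥ = 4+7·β ≈ 20.899495, π⊥ = 4+7·β' ≈ 1.100505 ∈ [0.3, 1.3) ⇒ IN Λ
candidate 3: (m,n)=(-1,-2) → π∥ = -1-2·β ≈ -5.828427, π⊥ = -1-2·β' ≈ -0.171573 ∉ [0.3, 1.3) ⇒ out
candidate 4: (m,n)=(-2,-7) → π∥ = -2-7·β ≈ -18.899495, π⊥ = -2-7·β' ≈ 0.899495 ∈ [0.3, 1.3) ⇒ IN Λ
candidate 5: (m,n)=(-1,-7) → π∥ = -1-7·β ≈ -17.899495, π⊥ = -1-7·β' ≈ 1.899495 ∉ [0.3, 1.3) ⇒ out
candidate 6: (m,n)=(0,-1) → π∥ = 0-1·β ≈ -2.414214, π⊥ = 0-1·β' ≈ 0.414214 ∈ [0.3, 1.3) ⇒ IN Λ
candidate 7: (m,n)=(0,-2) → π∥ = 0-2·β ≈ -4.828427, π⊥ = 0-2·β' ≈ 0.828427 ∈ [0.3, 1.3) ⇒ IN Λ
candidate 8: (m,n)=(-3,5) → π∥ = -3+5·β ≈ 9.071068, π⊥ = -3+5·β' ≈ -5.071068 ∉ [0.3, 1.3) ⇒ out

2, 4, 6, 7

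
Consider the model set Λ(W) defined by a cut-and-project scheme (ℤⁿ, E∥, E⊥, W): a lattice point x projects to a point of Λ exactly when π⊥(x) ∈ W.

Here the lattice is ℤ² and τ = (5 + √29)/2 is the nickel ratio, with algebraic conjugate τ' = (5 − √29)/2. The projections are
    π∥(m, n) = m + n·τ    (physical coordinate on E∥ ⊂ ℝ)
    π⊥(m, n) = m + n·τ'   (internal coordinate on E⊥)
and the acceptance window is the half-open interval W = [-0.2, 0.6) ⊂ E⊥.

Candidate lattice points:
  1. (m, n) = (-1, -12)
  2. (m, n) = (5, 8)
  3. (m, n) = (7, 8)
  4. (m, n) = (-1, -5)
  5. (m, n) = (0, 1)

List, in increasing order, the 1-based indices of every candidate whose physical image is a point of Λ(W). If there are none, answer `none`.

4, 5

Compute τ' = (5−√29)/2 = -0.192582, so π⊥(m,n) = m -0.192582·n.
#1 (-1,-12): internal coord -1 + (-12)·τ' = +1.310989; +1.310989 ∉ [-0.2, 0.6) → out
#2 (5,8): internal coord 5 + (8)·τ' = +3.459341; +3.459341 ∉ [-0.2, 0.6) → out
#3 (7,8): internal coord 7 + (8)·τ' = +5.459341; +5.459341 ∉ [-0.2, 0.6) → out
#4 (-1,-5): internal coord -1 + (-5)·τ' = -0.037088; -0.037088 ∈ [-0.2, 0.6) → IN Λ
#5 (0,1): internal coord 0 + (1)·τ' = -0.192582; -0.192582 ∈ [-0.2, 0.6) → IN Λ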